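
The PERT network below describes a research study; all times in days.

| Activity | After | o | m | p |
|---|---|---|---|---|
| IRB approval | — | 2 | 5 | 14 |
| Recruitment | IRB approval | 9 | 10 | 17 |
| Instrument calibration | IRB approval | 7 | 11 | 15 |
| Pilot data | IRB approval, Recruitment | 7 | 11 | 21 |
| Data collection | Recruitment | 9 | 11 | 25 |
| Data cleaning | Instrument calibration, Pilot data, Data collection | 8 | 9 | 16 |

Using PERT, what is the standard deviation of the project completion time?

3.83 days

te_IRB approval = (2 + 4·5 + 14)/6 = 36/6 = 6; σ²_IRB approval = ((14−2)/6)² = 4.000
te_Recruitment = (9 + 4·10 + 17)/6 = 66/6 = 11; σ²_Recruitment = ((17−9)/6)² = 1.778
te_Instrument calibration = (7 + 4·11 + 15)/6 = 66/6 = 11; σ²_Instrument calibration = ((15−7)/6)² = 1.778
te_Pilot data = (7 + 4·11 + 21)/6 = 72/6 = 12; σ²_Pilot data = ((21−7)/6)² = 5.444
te_Data collection = (9 + 4·11 + 25)/6 = 78/6 = 13; σ²_Data collection = ((25−9)/6)² = 7.111
te_Data cleaning = (8 + 4·9 + 16)/6 = 60/6 = 10; σ²_Data cleaning = ((16−8)/6)² = 1.778

Forward pass:
ES_IRB approval = 0; EF_IRB approval = 6
ES_Recruitment = 6; EF_Recruitment = 6+11 = 17
ES_Instrument calibration = 6; EF_Instrument calibration = 6+11 = 17
ES_Pilot data = max(EF_IRB approval=6, EF_Recruitment=17) = 17; EF_Pilot data = 17+12 = 29
ES_Data collection = 17; EF_Data collection = 17+13 = 30
ES_Data cleaning = max(EF_Instrument calibration=17, EF_Pilot data=29, EF_Data collection=30) = 30; EF_Data cleaning = 30+10 = 40
Expected project duration μ = 40 days. Critical path: IRB approval → Recruitment → Data collection → Data cleaning.

Variance along critical path = 4.000 + 1.778 + 7.111 + 1.778 = 14.667
σ = √14.667 = 3.830 days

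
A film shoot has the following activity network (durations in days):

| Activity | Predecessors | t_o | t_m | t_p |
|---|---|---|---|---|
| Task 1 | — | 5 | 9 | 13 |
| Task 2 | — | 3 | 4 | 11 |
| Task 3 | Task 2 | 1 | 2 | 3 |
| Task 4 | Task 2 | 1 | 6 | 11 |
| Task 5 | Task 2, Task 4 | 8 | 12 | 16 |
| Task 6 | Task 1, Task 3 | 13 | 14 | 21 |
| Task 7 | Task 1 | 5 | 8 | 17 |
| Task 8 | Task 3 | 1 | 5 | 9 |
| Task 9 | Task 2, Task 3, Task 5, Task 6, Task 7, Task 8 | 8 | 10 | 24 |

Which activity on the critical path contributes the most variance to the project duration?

te_Task 1 = (5 + 4·9 + 13)/6 = 54/6 = 9; σ²_Task 1 = ((13−5)/6)² = 1.778
te_Task 2 = (3 + 4·4 + 11)/6 = 30/6 = 5; σ²_Task 2 = ((11−3)/6)² = 1.778
te_Task 3 = (1 + 4·2 + 3)/6 = 12/6 = 2; σ²_Task 3 = ((3−1)/6)² = 0.111
te_Task 4 = (1 + 4·6 + 11)/6 = 36/6 = 6; σ²_Task 4 = ((11−1)/6)² = 2.778
te_Task 5 = (8 + 4·12 + 16)/6 = 72/6 = 12; σ²_Task 5 = ((16−8)/6)² = 1.778
te_Task 6 = (13 + 4·14 + 21)/6 = 90/6 = 15; σ²_Task 6 = ((21−13)/6)² = 1.778
te_Task 7 = (5 + 4·8 + 17)/6 = 54/6 = 9; σ²_Task 7 = ((17−5)/6)² = 4.000
te_Task 8 = (1 + 4·5 + 9)/6 = 30/6 = 5; σ²_Task 8 = ((9−1)/6)² = 1.778
te_Task 9 = (8 + 4·10 + 24)/6 = 72/6 = 12; σ²_Task 9 = ((24−8)/6)² = 7.111

Forward pass:
ES_Task 1 = 0; EF_Task 1 = 9
ES_Task 2 = 0; EF_Task 2 = 5
ES_Task 3 = 5; EF_Task 3 = 5+2 = 7
ES_Task 4 = 5; EF_Task 4 = 5+6 = 11
ES_Task 5 = max(EF_Task 2=5, EF_Task 4=11) = 11; EF_Task 5 = 11+12 = 23
ES_Task 6 = max(EF_Task 1=9, EF_Task 3=7) = 9; EF_Task 6 = 9+15 = 24
ES_Task 7 = 9; EF_Task 7 = 9+9 = 18
ES_Task 8 = 7; EF_Task 8 = 7+5 = 12
ES_Task 9 = max(EF_Task 2=5, EF_Task 3=7, EF_Task 5=23, EF_Task 6=24, EF_Task 7=18, EF_Task 8=12) = 24; EF_Task 9 = 24+12 = 36
Expected project duration μ = 36 days. Critical path: Task 1 → Task 6 → Task 9.

Variances on critical path: σ²_Task 1=1.778, σ²_Task 6=1.778, σ²_Task 9=7.111.
Largest is σ²_Task 9 = 7.111.

Task 9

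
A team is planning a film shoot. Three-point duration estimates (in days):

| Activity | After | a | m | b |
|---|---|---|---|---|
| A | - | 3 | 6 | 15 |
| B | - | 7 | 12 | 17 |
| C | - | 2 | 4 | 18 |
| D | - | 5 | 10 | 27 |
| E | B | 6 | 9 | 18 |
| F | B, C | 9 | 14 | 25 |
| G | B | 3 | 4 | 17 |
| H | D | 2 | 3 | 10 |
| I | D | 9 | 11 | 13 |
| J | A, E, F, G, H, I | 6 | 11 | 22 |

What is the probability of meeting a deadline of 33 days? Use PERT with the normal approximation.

te_A = (3 + 4·6 + 15)/6 = 42/6 = 7; σ²_A = ((15−3)/6)² = 4.000
te_B = (7 + 4·12 + 17)/6 = 72/6 = 12; σ²_B = ((17−7)/6)² = 2.778
te_C = (2 + 4·4 + 18)/6 = 36/6 = 6; σ²_C = ((18−2)/6)² = 7.111
te_D = (5 + 4·10 + 27)/6 = 72/6 = 12; σ²_D = ((27−5)/6)² = 13.444
te_E = (6 + 4·9 + 18)/6 = 60/6 = 10; σ²_E = ((18−6)/6)² = 4.000
te_F = (9 + 4·14 + 25)/6 = 90/6 = 15; σ²_F = ((25−9)/6)² = 7.111
te_G = (3 + 4·4 + 17)/6 = 36/6 = 6; σ²_G = ((17−3)/6)² = 5.444
te_H = (2 + 4·3 + 10)/6 = 24/6 = 4; σ²_H = ((10−2)/6)² = 1.778
te_I = (9 + 4·11 + 13)/6 = 66/6 = 11; σ²_I = ((13−9)/6)² = 0.444
te_J = (6 + 4·11 + 22)/6 = 72/6 = 12; σ²_J = ((22−6)/6)² = 7.111

Forward pass:
ES_A = 0; EF_A = 7
ES_B = 0; EF_B = 12
ES_C = 0; EF_C = 6
ES_D = 0; EF_D = 12
ES_E = 12; EF_E = 12+10 = 22
ES_F = max(EF_B=12, EF_C=6) = 12; EF_F = 12+15 = 27
ES_G = 12; EF_G = 12+6 = 18
ES_H = 12; EF_H = 12+4 = 16
ES_I = 12; EF_I = 12+11 = 23
ES_J = max(EF_A=7, EF_E=22, EF_F=27, EF_G=18, EF_H=16, EF_I=23) = 27; EF_J = 27+12 = 39
Expected project duration μ = 39 days. Critical path: B → F → J.

Variance along critical path = 2.778 + 7.111 + 7.111 = 17.000; σ = √17.000 = 4.123 days.
Z = (33 − 39) / 4.123 = -1.455
P(T ≤ 33) = Φ(-1.455) ≈ 0.073

0.073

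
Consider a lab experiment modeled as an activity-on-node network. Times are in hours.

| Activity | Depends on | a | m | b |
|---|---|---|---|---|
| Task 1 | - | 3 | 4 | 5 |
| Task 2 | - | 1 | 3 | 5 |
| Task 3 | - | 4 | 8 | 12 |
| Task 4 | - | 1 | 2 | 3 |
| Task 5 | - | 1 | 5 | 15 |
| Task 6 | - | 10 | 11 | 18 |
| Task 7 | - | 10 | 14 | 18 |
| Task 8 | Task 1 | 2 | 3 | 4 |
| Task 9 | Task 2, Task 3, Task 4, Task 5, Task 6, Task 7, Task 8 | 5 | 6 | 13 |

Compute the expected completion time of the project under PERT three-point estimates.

te_Task 1 = (3 + 4·4 + 5)/6 = 24/6 = 4
te_Task 2 = (1 + 4·3 + 5)/6 = 18/6 = 3
te_Task 3 = (4 + 4·8 + 12)/6 = 48/6 = 8
te_Task 4 = (1 + 4·2 + 3)/6 = 12/6 = 2
te_Task 5 = (1 + 4·5 + 15)/6 = 36/6 = 6
te_Task 6 = (10 + 4·11 + 18)/6 = 72/6 = 12
te_Task 7 = (10 + 4·14 + 18)/6 = 84/6 = 14
te_Task 8 = (2 + 4·3 + 4)/6 = 18/6 = 3
te_Task 9 = (5 + 4·6 + 13)/6 = 42/6 = 7

Forward pass:
ES_Task 1 = 0; EF_Task 1 = 4
ES_Task 2 = 0; EF_Task 2 = 3
ES_Task 3 = 0; EF_Task 3 = 8
ES_Task 4 = 0; EF_Task 4 = 2
ES_Task 5 = 0; EF_Task 5 = 6
ES_Task 6 = 0; EF_Task 6 = 12
ES_Task 7 = 0; EF_Task 7 = 14
ES_Task 8 = 4; EF_Task 8 = 4+3 = 7
ES_Task 9 = max(EF_Task 2=3, EF_Task 3=8, EF_Task 4=2, EF_Task 5=6, EF_Task 6=12, EF_Task 7=14, EF_Task 8=7) = 14; EF_Task 9 = 14+7 = 21
Expected project duration μ = 21 hours. Critical path: Task 7 → Task 9.

21 hours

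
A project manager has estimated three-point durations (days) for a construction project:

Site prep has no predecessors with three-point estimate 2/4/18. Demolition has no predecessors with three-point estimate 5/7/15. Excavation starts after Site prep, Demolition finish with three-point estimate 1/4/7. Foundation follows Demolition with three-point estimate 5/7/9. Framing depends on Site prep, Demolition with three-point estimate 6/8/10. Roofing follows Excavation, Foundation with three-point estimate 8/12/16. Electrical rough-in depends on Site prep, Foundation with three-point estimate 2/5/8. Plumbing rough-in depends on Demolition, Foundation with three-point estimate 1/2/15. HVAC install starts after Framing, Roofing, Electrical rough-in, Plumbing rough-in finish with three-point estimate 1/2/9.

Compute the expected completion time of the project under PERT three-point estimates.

te_Site prep = (2 + 4·4 + 18)/6 = 36/6 = 6
te_Demolition = (5 + 4·7 + 15)/6 = 48/6 = 8
te_Excavation = (1 + 4·4 + 7)/6 = 24/6 = 4
te_Foundation = (5 + 4·7 + 9)/6 = 42/6 = 7
te_Framing = (6 + 4·8 + 10)/6 = 48/6 = 8
te_Roofing = (8 + 4·12 + 16)/6 = 72/6 = 12
te_Electrical rough-in = (2 + 4·5 + 8)/6 = 30/6 = 5
te_Plumbing rough-in = (1 + 4·2 + 15)/6 = 24/6 = 4
te_HVAC install = (1 + 4·2 + 9)/6 = 18/6 = 3

Forward pass:
ES_Site prep = 0; EF_Site prep = 6
ES_Demolition = 0; EF_Demolition = 8
ES_Excavation = max(EF_Site prep=6, EF_Demolition=8) = 8; EF_Excavation = 8+4 = 12
ES_Foundation = 8; EF_Foundation = 8+7 = 15
ES_Framing = max(EF_Site prep=6, EF_Demolition=8) = 8; EF_Framing = 8+8 = 16
ES_Roofing = max(EF_Excavation=12, EF_Foundation=15) = 15; EF_Roofing = 15+12 = 27
ES_Electrical rough-in = max(EF_Site prep=6, EF_Foundation=15) = 15; EF_Electrical rough-in = 15+5 = 20
ES_Plumbing rough-in = max(EF_Demolition=8, EF_Foundation=15) = 15; EF_Plumbing rough-in = 15+4 = 19
ES_HVAC install = max(EF_Framing=16, EF_Roofing=27, EF_Electrical rough-in=20, EF_Plumbing rough-in=19) = 27; EF_HVAC install = 27+3 = 30
Expected project duration μ = 30 days. Critical path: Demolition → Foundation → Roofing → HVAC install.

30 days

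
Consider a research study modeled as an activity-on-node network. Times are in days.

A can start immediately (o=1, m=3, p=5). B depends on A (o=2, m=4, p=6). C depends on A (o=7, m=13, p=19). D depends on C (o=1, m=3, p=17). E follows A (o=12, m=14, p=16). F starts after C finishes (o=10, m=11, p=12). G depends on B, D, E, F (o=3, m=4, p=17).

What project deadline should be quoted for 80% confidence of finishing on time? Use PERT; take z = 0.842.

35.7 days

te_A = (1 + 4·3 + 5)/6 = 18/6 = 3; σ²_A = ((5−1)/6)² = 0.444
te_B = (2 + 4·4 + 6)/6 = 24/6 = 4; σ²_B = ((6−2)/6)² = 0.444
te_C = (7 + 4·13 + 19)/6 = 78/6 = 13; σ²_C = ((19−7)/6)² = 4.000
te_D = (1 + 4·3 + 17)/6 = 30/6 = 5; σ²_D = ((17−1)/6)² = 7.111
te_E = (12 + 4·14 + 16)/6 = 84/6 = 14; σ²_E = ((16−12)/6)² = 0.444
te_F = (10 + 4·11 + 12)/6 = 66/6 = 11; σ²_F = ((12−10)/6)² = 0.111
te_G = (3 + 4·4 + 17)/6 = 36/6 = 6; σ²_G = ((17−3)/6)² = 5.444

Forward pass:
ES_A = 0; EF_A = 3
ES_B = 3; EF_B = 3+4 = 7
ES_C = 3; EF_C = 3+13 = 16
ES_D = 16; EF_D = 16+5 = 21
ES_E = 3; EF_E = 3+14 = 17
ES_F = 16; EF_F = 16+11 = 27
ES_G = max(EF_B=7, EF_D=21, EF_E=17, EF_F=27) = 27; EF_G = 27+6 = 33
Expected project duration μ = 33 days. Critical path: A → C → F → G.

Variance along critical path = 0.444 + 4.000 + 0.111 + 5.444 = 10.000; σ = 3.162 days.
D = μ + z·σ = 33 + 0.842·3.162 = 35.7 days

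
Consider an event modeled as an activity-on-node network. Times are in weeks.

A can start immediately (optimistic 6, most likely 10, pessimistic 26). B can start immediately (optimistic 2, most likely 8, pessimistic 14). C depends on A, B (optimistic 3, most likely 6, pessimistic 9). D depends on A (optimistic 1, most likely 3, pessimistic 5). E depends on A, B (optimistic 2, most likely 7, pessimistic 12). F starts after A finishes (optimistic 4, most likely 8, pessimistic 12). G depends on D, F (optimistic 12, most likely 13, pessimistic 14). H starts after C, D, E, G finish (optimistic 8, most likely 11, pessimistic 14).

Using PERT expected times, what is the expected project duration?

44 weeks

te_A = (6 + 4·10 + 26)/6 = 72/6 = 12
te_B = (2 + 4·8 + 14)/6 = 48/6 = 8
te_C = (3 + 4·6 + 9)/6 = 36/6 = 6
te_D = (1 + 4·3 + 5)/6 = 18/6 = 3
te_E = (2 + 4·7 + 12)/6 = 42/6 = 7
te_F = (4 + 4·8 + 12)/6 = 48/6 = 8
te_G = (12 + 4·13 + 14)/6 = 78/6 = 13
te_H = (8 + 4·11 + 14)/6 = 66/6 = 11

Forward pass:
ES_A = 0; EF_A = 12
ES_B = 0; EF_B = 8
ES_C = max(EF_A=12, EF_B=8) = 12; EF_C = 12+6 = 18
ES_D = 12; EF_D = 12+3 = 15
ES_E = max(EF_A=12, EF_B=8) = 12; EF_E = 12+7 = 19
ES_F = 12; EF_F = 12+8 = 20
ES_G = max(EF_D=15, EF_F=20) = 20; EF_G = 20+13 = 33
ES_H = max(EF_C=18, EF_D=15, EF_E=19, EF_G=33) = 33; EF_H = 33+11 = 44
Expected project duration μ = 44 weeks. Critical path: A → F → G → H.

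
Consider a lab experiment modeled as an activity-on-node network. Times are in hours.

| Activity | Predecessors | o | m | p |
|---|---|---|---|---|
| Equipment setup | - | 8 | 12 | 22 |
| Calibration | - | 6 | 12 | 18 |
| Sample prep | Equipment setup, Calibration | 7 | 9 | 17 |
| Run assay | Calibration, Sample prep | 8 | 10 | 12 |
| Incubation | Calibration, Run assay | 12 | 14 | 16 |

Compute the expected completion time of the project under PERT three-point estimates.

47 hours

te_Equipment setup = (8 + 4·12 + 22)/6 = 78/6 = 13
te_Calibration = (6 + 4·12 + 18)/6 = 72/6 = 12
te_Sample prep = (7 + 4·9 + 17)/6 = 60/6 = 10
te_Run assay = (8 + 4·10 + 12)/6 = 60/6 = 10
te_Incubation = (12 + 4·14 + 16)/6 = 84/6 = 14

Forward pass:
ES_Equipment setup = 0; EF_Equipment setup = 13
ES_Calibration = 0; EF_Calibration = 12
ES_Sample prep = max(EF_Equipment setup=13, EF_Calibration=12) = 13; EF_Sample prep = 13+10 = 23
ES_Run assay = max(EF_Calibration=12, EF_Sample prep=23) = 23; EF_Run assay = 23+10 = 33
ES_Incubation = max(EF_Calibration=12, EF_Run assay=33) = 33; EF_Incubation = 33+14 = 47
Expected project duration μ = 47 hours. Critical path: Equipment setup → Sample prep → Run assay → Incubation.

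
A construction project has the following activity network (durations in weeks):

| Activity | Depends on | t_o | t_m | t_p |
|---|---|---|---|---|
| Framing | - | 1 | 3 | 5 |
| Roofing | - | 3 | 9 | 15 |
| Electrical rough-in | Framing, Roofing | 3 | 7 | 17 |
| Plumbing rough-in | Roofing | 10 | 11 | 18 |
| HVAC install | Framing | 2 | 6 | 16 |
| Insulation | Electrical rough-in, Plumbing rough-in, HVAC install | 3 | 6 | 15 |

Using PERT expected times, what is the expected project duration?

28 weeks

te_Framing = (1 + 4·3 + 5)/6 = 18/6 = 3
te_Roofing = (3 + 4·9 + 15)/6 = 54/6 = 9
te_Electrical rough-in = (3 + 4·7 + 17)/6 = 48/6 = 8
te_Plumbing rough-in = (10 + 4·11 + 18)/6 = 72/6 = 12
te_HVAC install = (2 + 4·6 + 16)/6 = 42/6 = 7
te_Insulation = (3 + 4·6 + 15)/6 = 42/6 = 7

Forward pass:
ES_Framing = 0; EF_Framing = 3
ES_Roofing = 0; EF_Roofing = 9
ES_Electrical rough-in = max(EF_Framing=3, EF_Roofing=9) = 9; EF_Electrical rough-in = 9+8 = 17
ES_Plumbing rough-in = 9; EF_Plumbing rough-in = 9+12 = 21
ES_HVAC install = 3; EF_HVAC install = 3+7 = 10
ES_Insulation = max(EF_Electrical rough-in=17, EF_Plumbing rough-in=21, EF_HVAC install=10) = 21; EF_Insulation = 21+7 = 28
Expected project duration μ = 28 weeks. Critical path: Roofing → Plumbing rough-in → Insulation.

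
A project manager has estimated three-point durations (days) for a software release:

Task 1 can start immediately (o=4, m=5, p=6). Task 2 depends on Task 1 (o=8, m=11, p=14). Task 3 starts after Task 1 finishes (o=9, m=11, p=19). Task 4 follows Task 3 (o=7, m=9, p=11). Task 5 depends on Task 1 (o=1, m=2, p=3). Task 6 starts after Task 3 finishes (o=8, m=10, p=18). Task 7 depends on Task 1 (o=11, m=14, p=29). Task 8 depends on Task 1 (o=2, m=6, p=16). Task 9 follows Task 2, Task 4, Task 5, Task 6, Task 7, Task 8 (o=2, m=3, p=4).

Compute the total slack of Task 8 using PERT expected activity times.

te_Task 1 = (4 + 4·5 + 6)/6 = 30/6 = 5
te_Task 2 = (8 + 4·11 + 14)/6 = 66/6 = 11
te_Task 3 = (9 + 4·11 + 19)/6 = 72/6 = 12
te_Task 4 = (7 + 4·9 + 11)/6 = 54/6 = 9
te_Task 5 = (1 + 4·2 + 3)/6 = 12/6 = 2
te_Task 6 = (8 + 4·10 + 18)/6 = 66/6 = 11
te_Task 7 = (11 + 4·14 + 29)/6 = 96/6 = 16
te_Task 8 = (2 + 4·6 + 16)/6 = 42/6 = 7
te_Task 9 = (2 + 4·3 + 4)/6 = 18/6 = 3

Forward pass:
ES_Task 1 = 0; EF_Task 1 = 5
ES_Task 2 = 5; EF_Task 2 = 5+11 = 16
ES_Task 3 = 5; EF_Task 3 = 5+12 = 17
ES_Task 4 = 17; EF_Task 4 = 17+9 = 26
ES_Task 5 = 5; EF_Task 5 = 5+2 = 7
ES_Task 6 = 17; EF_Task 6 = 17+11 = 28
ES_Task 7 = 5; EF_Task 7 = 5+16 = 21
ES_Task 8 = 5; EF_Task 8 = 5+7 = 12
ES_Task 9 = max(EF_Task 2=16, EF_Task 4=26, EF_Task 5=7, EF_Task 6=28, EF_Task 7=21, EF_Task 8=12) = 28; EF_Task 9 = 28+3 = 31
Expected project duration μ = 31 days. Critical path: Task 1 → Task 3 → Task 6 → Task 9.

Backward pass:
LF_Task 9 = 31; LS_Task 9 = 31−3 = 28
LF_Task 8 = LS_Task 9 = 28; LS_Task 8 = 28−7 = 21
LF_Task 7 = LS_Task 9 = 28; LS_Task 7 = 28−16 = 12
LF_Task 6 = LS_Task 9 = 28; LS_Task 6 = 28−11 = 17
LF_Task 5 = LS_Task 9 = 28; LS_Task 5 = 28−2 = 26
LF_Task 4 = LS_Task 9 = 28; LS_Task 4 = 28−9 = 19
LF_Task 3 = min(LS_Task 4=19, LS_Task 6=17) = 17; LS_Task 3 = 17−12 = 5
LF_Task 2 = LS_Task 9 = 28; LS_Task 2 = 28−11 = 17
LF_Task 1 = min(LS_Task 2=17, LS_Task 3=5, LS_Task 5=26, LS_Task 7=12, LS_Task 8=21) = 5; LS_Task 1 = 5−5 = 0
Slack_Task 8 = LS_Task 8 − ES_Task 8 = 21 − 5 = 16

16 days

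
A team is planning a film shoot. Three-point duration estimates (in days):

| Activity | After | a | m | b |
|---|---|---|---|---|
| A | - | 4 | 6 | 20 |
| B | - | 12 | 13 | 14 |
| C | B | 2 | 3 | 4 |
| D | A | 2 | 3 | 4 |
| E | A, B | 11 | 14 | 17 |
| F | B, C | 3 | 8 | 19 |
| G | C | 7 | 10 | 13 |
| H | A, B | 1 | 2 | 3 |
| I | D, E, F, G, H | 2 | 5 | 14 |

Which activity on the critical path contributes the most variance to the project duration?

I

te_A = (4 + 4·6 + 20)/6 = 48/6 = 8; σ²_A = ((20−4)/6)² = 7.111
te_B = (12 + 4·13 + 14)/6 = 78/6 = 13; σ²_B = ((14−12)/6)² = 0.111
te_C = (2 + 4·3 + 4)/6 = 18/6 = 3; σ²_C = ((4−2)/6)² = 0.111
te_D = (2 + 4·3 + 4)/6 = 18/6 = 3; σ²_D = ((4−2)/6)² = 0.111
te_E = (11 + 4·14 + 17)/6 = 84/6 = 14; σ²_E = ((17−11)/6)² = 1.000
te_F = (3 + 4·8 + 19)/6 = 54/6 = 9; σ²_F = ((19−3)/6)² = 7.111
te_G = (7 + 4·10 + 13)/6 = 60/6 = 10; σ²_G = ((13−7)/6)² = 1.000
te_H = (1 + 4·2 + 3)/6 = 12/6 = 2; σ²_H = ((3−1)/6)² = 0.111
te_I = (2 + 4·5 + 14)/6 = 36/6 = 6; σ²_I = ((14−2)/6)² = 4.000

Forward pass:
ES_A = 0; EF_A = 8
ES_B = 0; EF_B = 13
ES_C = 13; EF_C = 13+3 = 16
ES_D = 8; EF_D = 8+3 = 11
ES_E = max(EF_A=8, EF_B=13) = 13; EF_E = 13+14 = 27
ES_F = max(EF_B=13, EF_C=16) = 16; EF_F = 16+9 = 25
ES_G = 16; EF_G = 16+10 = 26
ES_H = max(EF_A=8, EF_B=13) = 13; EF_H = 13+2 = 15
ES_I = max(EF_D=11, EF_E=27, EF_F=25, EF_G=26, EF_H=15) = 27; EF_I = 27+6 = 33
Expected project duration μ = 33 days. Critical path: B → E → I.

Variances on critical path: σ²_B=0.111, σ²_E=1.000, σ²_I=4.000.
Largest is σ²_I = 4.000.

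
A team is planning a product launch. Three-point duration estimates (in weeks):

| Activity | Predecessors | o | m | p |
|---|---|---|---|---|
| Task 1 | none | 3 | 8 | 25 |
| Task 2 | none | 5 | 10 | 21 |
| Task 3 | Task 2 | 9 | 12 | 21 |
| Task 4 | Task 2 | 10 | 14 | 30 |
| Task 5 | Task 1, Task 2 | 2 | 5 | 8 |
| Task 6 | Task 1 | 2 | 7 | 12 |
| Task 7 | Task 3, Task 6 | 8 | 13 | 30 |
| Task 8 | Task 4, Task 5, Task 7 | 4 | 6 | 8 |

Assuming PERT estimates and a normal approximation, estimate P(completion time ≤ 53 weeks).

0.945

te_Task 1 = (3 + 4·8 + 25)/6 = 60/6 = 10; σ²_Task 1 = ((25−3)/6)² = 13.444
te_Task 2 = (5 + 4·10 + 21)/6 = 66/6 = 11; σ²_Task 2 = ((21−5)/6)² = 7.111
te_Task 3 = (9 + 4·12 + 21)/6 = 78/6 = 13; σ²_Task 3 = ((21−9)/6)² = 4.000
te_Task 4 = (10 + 4·14 + 30)/6 = 96/6 = 16; σ²_Task 4 = ((30−10)/6)² = 11.111
te_Task 5 = (2 + 4·5 + 8)/6 = 30/6 = 5; σ²_Task 5 = ((8−2)/6)² = 1.000
te_Task 6 = (2 + 4·7 + 12)/6 = 42/6 = 7; σ²_Task 6 = ((12−2)/6)² = 2.778
te_Task 7 = (8 + 4·13 + 30)/6 = 90/6 = 15; σ²_Task 7 = ((30−8)/6)² = 13.444
te_Task 8 = (4 + 4·6 + 8)/6 = 36/6 = 6; σ²_Task 8 = ((8−4)/6)² = 0.444

Forward pass:
ES_Task 1 = 0; EF_Task 1 = 10
ES_Task 2 = 0; EF_Task 2 = 11
ES_Task 3 = 11; EF_Task 3 = 11+13 = 24
ES_Task 4 = 11; EF_Task 4 = 11+16 = 27
ES_Task 5 = max(EF_Task 1=10, EF_Task 2=11) = 11; EF_Task 5 = 11+5 = 16
ES_Task 6 = 10; EF_Task 6 = 10+7 = 17
ES_Task 7 = max(EF_Task 3=24, EF_Task 6=17) = 24; EF_Task 7 = 24+15 = 39
ES_Task 8 = max(EF_Task 4=27, EF_Task 5=16, EF_Task 7=39) = 39; EF_Task 8 = 39+6 = 45
Expected project duration μ = 45 weeks. Critical path: Task 2 → Task 3 → Task 7 → Task 8.

Variance along critical path = 7.111 + 4.000 + 13.444 + 0.444 = 25.000; σ = √25.000 = 5.000 weeks.
Z = (53 − 45) / 5.000 = 1.600
P(T ≤ 53) = Φ(1.600) ≈ 0.945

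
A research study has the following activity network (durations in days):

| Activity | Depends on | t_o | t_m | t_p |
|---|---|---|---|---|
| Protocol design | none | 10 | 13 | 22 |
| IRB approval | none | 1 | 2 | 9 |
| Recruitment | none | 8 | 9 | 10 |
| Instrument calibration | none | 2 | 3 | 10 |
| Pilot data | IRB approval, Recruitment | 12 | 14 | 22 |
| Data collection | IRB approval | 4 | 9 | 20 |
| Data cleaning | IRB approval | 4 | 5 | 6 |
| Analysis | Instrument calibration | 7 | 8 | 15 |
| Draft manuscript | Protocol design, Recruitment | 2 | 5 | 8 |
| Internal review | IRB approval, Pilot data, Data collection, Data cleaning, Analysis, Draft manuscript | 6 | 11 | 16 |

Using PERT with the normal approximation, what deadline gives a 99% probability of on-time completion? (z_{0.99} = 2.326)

40.5 days

te_Protocol design = (10 + 4·13 + 22)/6 = 84/6 = 14; σ²_Protocol design = ((22−10)/6)² = 4.000
te_IRB approval = (1 + 4·2 + 9)/6 = 18/6 = 3; σ²_IRB approval = ((9−1)/6)² = 1.778
te_Recruitment = (8 + 4·9 + 10)/6 = 54/6 = 9; σ²_Recruitment = ((10−8)/6)² = 0.111
te_Instrument calibration = (2 + 4·3 + 10)/6 = 24/6 = 4; σ²_Instrument calibration = ((10−2)/6)² = 1.778
te_Pilot data = (12 + 4·14 + 22)/6 = 90/6 = 15; σ²_Pilot data = ((22−12)/6)² = 2.778
te_Data collection = (4 + 4·9 + 20)/6 = 60/6 = 10; σ²_Data collection = ((20−4)/6)² = 7.111
te_Data cleaning = (4 + 4·5 + 6)/6 = 30/6 = 5; σ²_Data cleaning = ((6−4)/6)² = 0.111
te_Analysis = (7 + 4·8 + 15)/6 = 54/6 = 9; σ²_Analysis = ((15−7)/6)² = 1.778
te_Draft manuscript = (2 + 4·5 + 8)/6 = 30/6 = 5; σ²_Draft manuscript = ((8−2)/6)² = 1.000
te_Internal review = (6 + 4·11 + 16)/6 = 66/6 = 11; σ²_Internal review = ((16−6)/6)² = 2.778

Forward pass:
ES_Protocol design = 0; EF_Protocol design = 14
ES_IRB approval = 0; EF_IRB approval = 3
ES_Recruitment = 0; EF_Recruitment = 9
ES_Instrument calibration = 0; EF_Instrument calibration = 4
ES_Pilot data = max(EF_IRB approval=3, EF_Recruitment=9) = 9; EF_Pilot data = 9+15 = 24
ES_Data collection = 3; EF_Data collection = 3+10 = 13
ES_Data cleaning = 3; EF_Data cleaning = 3+5 = 8
ES_Analysis = 4; EF_Analysis = 4+9 = 13
ES_Draft manuscript = max(EF_Protocol design=14, EF_Recruitment=9) = 14; EF_Draft manuscript = 14+5 = 19
ES_Internal review = max(EF_IRB approval=3, EF_Pilot data=24, EF_Data collection=13, EF_Data cleaning=8, EF_Analysis=13, EF_Draft manuscript=19) = 24; EF_Internal review = 24+11 = 35
Expected project duration μ = 35 days. Critical path: Recruitment → Pilot data → Internal review.

Variance along critical path = 0.111 + 2.778 + 2.778 = 5.667; σ = 2.380 days.
D = μ + z·σ = 35 + 2.326·2.380 = 40.5 days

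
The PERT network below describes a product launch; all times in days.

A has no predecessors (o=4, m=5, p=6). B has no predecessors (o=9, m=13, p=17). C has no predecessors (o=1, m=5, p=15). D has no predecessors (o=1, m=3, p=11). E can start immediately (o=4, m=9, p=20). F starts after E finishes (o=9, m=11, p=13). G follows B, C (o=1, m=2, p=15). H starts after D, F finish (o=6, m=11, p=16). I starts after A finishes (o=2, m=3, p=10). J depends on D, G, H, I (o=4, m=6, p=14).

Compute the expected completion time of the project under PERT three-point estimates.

39 days

te_A = (4 + 4·5 + 6)/6 = 30/6 = 5
te_B = (9 + 4·13 + 17)/6 = 78/6 = 13
te_C = (1 + 4·5 + 15)/6 = 36/6 = 6
te_D = (1 + 4·3 + 11)/6 = 24/6 = 4
te_E = (4 + 4·9 + 20)/6 = 60/6 = 10
te_F = (9 + 4·11 + 13)/6 = 66/6 = 11
te_G = (1 + 4·2 + 15)/6 = 24/6 = 4
te_H = (6 + 4·11 + 16)/6 = 66/6 = 11
te_I = (2 + 4·3 + 10)/6 = 24/6 = 4
te_J = (4 + 4·6 + 14)/6 = 42/6 = 7

Forward pass:
ES_A = 0; EF_A = 5
ES_B = 0; EF_B = 13
ES_C = 0; EF_C = 6
ES_D = 0; EF_D = 4
ES_E = 0; EF_E = 10
ES_F = 10; EF_F = 10+11 = 21
ES_G = max(EF_B=13, EF_C=6) = 13; EF_G = 13+4 = 17
ES_H = max(EF_D=4, EF_F=21) = 21; EF_H = 21+11 = 32
ES_I = 5; EF_I = 5+4 = 9
ES_J = max(EF_D=4, EF_G=17, EF_H=32, EF_I=9) = 32; EF_J = 32+7 = 39
Expected project duration μ = 39 days. Critical path: E → F → H → J.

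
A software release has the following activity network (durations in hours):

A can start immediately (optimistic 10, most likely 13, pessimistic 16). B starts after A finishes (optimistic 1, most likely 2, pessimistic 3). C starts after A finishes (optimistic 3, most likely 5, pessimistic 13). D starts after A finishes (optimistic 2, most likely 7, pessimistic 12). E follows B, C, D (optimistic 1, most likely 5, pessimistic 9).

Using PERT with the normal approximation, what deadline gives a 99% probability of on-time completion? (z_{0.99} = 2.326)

te_A = (10 + 4·13 + 16)/6 = 78/6 = 13; σ²_A = ((16−10)/6)² = 1.000
te_B = (1 + 4·2 + 3)/6 = 12/6 = 2; σ²_B = ((3−1)/6)² = 0.111
te_C = (3 + 4·5 + 13)/6 = 36/6 = 6; σ²_C = ((13−3)/6)² = 2.778
te_D = (2 + 4·7 + 12)/6 = 42/6 = 7; σ²_D = ((12−2)/6)² = 2.778
te_E = (1 + 4·5 + 9)/6 = 30/6 = 5; σ²_E = ((9−1)/6)² = 1.778

Forward pass:
ES_A = 0; EF_A = 13
ES_B = 13; EF_B = 13+2 = 15
ES_C = 13; EF_C = 13+6 = 19
ES_D = 13; EF_D = 13+7 = 20
ES_E = max(EF_B=15, EF_C=19, EF_D=20) = 20; EF_E = 20+5 = 25
Expected project duration μ = 25 hours. Critical path: A → D → E.

Variance along critical path = 1.000 + 2.778 + 1.778 = 5.556; σ = 2.357 hours.
D = μ + z·σ = 25 + 2.326·2.357 = 30.5 hours

30.5 hours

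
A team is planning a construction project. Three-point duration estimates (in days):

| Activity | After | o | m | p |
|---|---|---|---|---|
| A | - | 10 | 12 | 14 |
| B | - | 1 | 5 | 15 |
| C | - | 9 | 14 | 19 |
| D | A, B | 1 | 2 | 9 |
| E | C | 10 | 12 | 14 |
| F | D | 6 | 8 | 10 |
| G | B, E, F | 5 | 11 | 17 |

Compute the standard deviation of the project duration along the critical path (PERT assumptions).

2.69 days

te_A = (10 + 4·12 + 14)/6 = 72/6 = 12; σ²_A = ((14−10)/6)² = 0.444
te_B = (1 + 4·5 + 15)/6 = 36/6 = 6; σ²_B = ((15−1)/6)² = 5.444
te_C = (9 + 4·14 + 19)/6 = 84/6 = 14; σ²_C = ((19−9)/6)² = 2.778
te_D = (1 + 4·2 + 9)/6 = 18/6 = 3; σ²_D = ((9−1)/6)² = 1.778
te_E = (10 + 4·12 + 14)/6 = 72/6 = 12; σ²_E = ((14−10)/6)² = 0.444
te_F = (6 + 4·8 + 10)/6 = 48/6 = 8; σ²_F = ((10−6)/6)² = 0.444
te_G = (5 + 4·11 + 17)/6 = 66/6 = 11; σ²_G = ((17−5)/6)² = 4.000

Forward pass:
ES_A = 0; EF_A = 12
ES_B = 0; EF_B = 6
ES_C = 0; EF_C = 14
ES_D = max(EF_A=12, EF_B=6) = 12; EF_D = 12+3 = 15
ES_E = 14; EF_E = 14+12 = 26
ES_F = 15; EF_F = 15+8 = 23
ES_G = max(EF_B=6, EF_E=26, EF_F=23) = 26; EF_G = 26+11 = 37
Expected project duration μ = 37 days. Critical path: C → E → G.

Variance along critical path = 2.778 + 0.444 + 4.000 = 7.222
σ = √7.222 = 2.687 days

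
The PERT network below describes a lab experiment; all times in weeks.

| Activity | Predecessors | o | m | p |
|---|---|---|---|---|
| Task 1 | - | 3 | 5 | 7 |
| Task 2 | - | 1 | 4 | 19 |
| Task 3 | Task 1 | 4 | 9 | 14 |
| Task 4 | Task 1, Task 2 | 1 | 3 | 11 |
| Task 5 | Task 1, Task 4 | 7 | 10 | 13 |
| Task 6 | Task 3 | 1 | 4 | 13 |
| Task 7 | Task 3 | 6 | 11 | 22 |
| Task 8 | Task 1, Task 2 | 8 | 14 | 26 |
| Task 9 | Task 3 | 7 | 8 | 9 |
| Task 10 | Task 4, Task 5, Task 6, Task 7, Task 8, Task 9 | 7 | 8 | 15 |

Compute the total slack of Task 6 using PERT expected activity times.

7 weeks

te_Task 1 = (3 + 4·5 + 7)/6 = 30/6 = 5
te_Task 2 = (1 + 4·4 + 19)/6 = 36/6 = 6
te_Task 3 = (4 + 4·9 + 14)/6 = 54/6 = 9
te_Task 4 = (1 + 4·3 + 11)/6 = 24/6 = 4
te_Task 5 = (7 + 4·10 + 13)/6 = 60/6 = 10
te_Task 6 = (1 + 4·4 + 13)/6 = 30/6 = 5
te_Task 7 = (6 + 4·11 + 22)/6 = 72/6 = 12
te_Task 8 = (8 + 4·14 + 26)/6 = 90/6 = 15
te_Task 9 = (7 + 4·8 + 9)/6 = 48/6 = 8
te_Task 10 = (7 + 4·8 + 15)/6 = 54/6 = 9

Forward pass:
ES_Task 1 = 0; EF_Task 1 = 5
ES_Task 2 = 0; EF_Task 2 = 6
ES_Task 3 = 5; EF_Task 3 = 5+9 = 14
ES_Task 4 = max(EF_Task 1=5, EF_Task 2=6) = 6; EF_Task 4 = 6+4 = 10
ES_Task 5 = max(EF_Task 1=5, EF_Task 4=10) = 10; EF_Task 5 = 10+10 = 20
ES_Task 6 = 14; EF_Task 6 = 14+5 = 19
ES_Task 7 = 14; EF_Task 7 = 14+12 = 26
ES_Task 8 = max(EF_Task 1=5, EF_Task 2=6) = 6; EF_Task 8 = 6+15 = 21
ES_Task 9 = 14; EF_Task 9 = 14+8 = 22
ES_Task 10 = max(EF_Task 4=10, EF_Task 5=20, EF_Task 6=19, EF_Task 7=26, EF_Task 8=21, EF_Task 9=22) = 26; EF_Task 10 = 26+9 = 35
Expected project duration μ = 35 weeks. Critical path: Task 1 → Task 3 → Task 7 → Task 10.

Backward pass:
LF_Task 10 = 35; LS_Task 10 = 35−9 = 26
LF_Task 9 = LS_Task 10 = 26; LS_Task 9 = 26−8 = 18
LF_Task 8 = LS_Task 10 = 26; LS_Task 8 = 26−15 = 11
LF_Task 7 = LS_Task 10 = 26; LS_Task 7 = 26−12 = 14
LF_Task 6 = LS_Task 10 = 26; LS_Task 6 = 26−5 = 21
LF_Task 5 = LS_Task 10 = 26; LS_Task 5 = 26−10 = 16
LF_Task 4 = min(LS_Task 5=16, LS_Task 10=26) = 16; LS_Task 4 = 16−4 = 12
LF_Task 3 = min(LS_Task 6=21, LS_Task 7=14, LS_Task 9=18) = 14; LS_Task 3 = 14−9 = 5
LF_Task 2 = min(LS_Task 4=12, LS_Task 8=11) = 11; LS_Task 2 = 11−6 = 5
LF_Task 1 = min(LS_Task 3=5, LS_Task 4=12, LS_Task 5=16, LS_Task 8=11) = 5; LS_Task 1 = 5−5 = 0
Slack_Task 6 = LS_Task 6 − ES_Task 6 = 21 − 14 = 7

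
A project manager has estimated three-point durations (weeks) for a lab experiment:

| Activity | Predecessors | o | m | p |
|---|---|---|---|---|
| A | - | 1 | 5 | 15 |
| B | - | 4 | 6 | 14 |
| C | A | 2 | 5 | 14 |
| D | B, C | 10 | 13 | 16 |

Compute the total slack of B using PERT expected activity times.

5 weeks

te_A = (1 + 4·5 + 15)/6 = 36/6 = 6
te_B = (4 + 4·6 + 14)/6 = 42/6 = 7
te_C = (2 + 4·5 + 14)/6 = 36/6 = 6
te_D = (10 + 4·13 + 16)/6 = 78/6 = 13

Forward pass:
ES_A = 0; EF_A = 6
ES_B = 0; EF_B = 7
ES_C = 6; EF_C = 6+6 = 12
ES_D = max(EF_B=7, EF_C=12) = 12; EF_D = 12+13 = 25
Expected project duration μ = 25 weeks. Critical path: A → C → D.

Backward pass:
LF_D = 25; LS_D = 25−13 = 12
LF_C = LS_D = 12; LS_C = 12−6 = 6
LF_B = LS_D = 12; LS_B = 12−7 = 5
LF_A = LS_C = 6; LS_A = 6−6 = 0
Slack_B = LS_B − ES_B = 5 − 0 = 5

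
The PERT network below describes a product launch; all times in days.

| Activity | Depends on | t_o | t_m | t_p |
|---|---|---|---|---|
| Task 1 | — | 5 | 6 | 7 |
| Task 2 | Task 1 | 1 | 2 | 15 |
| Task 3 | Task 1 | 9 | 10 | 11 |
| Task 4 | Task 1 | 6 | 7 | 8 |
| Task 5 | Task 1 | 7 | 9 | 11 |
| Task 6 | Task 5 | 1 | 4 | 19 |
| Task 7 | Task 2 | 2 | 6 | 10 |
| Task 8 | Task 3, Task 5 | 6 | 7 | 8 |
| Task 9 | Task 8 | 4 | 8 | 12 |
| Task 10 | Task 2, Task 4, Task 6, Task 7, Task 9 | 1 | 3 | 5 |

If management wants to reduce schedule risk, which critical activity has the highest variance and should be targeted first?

Task 9

te_Task 1 = (5 + 4·6 + 7)/6 = 36/6 = 6; σ²_Task 1 = ((7−5)/6)² = 0.111
te_Task 2 = (1 + 4·2 + 15)/6 = 24/6 = 4; σ²_Task 2 = ((15−1)/6)² = 5.444
te_Task 3 = (9 + 4·10 + 11)/6 = 60/6 = 10; σ²_Task 3 = ((11−9)/6)² = 0.111
te_Task 4 = (6 + 4·7 + 8)/6 = 42/6 = 7; σ²_Task 4 = ((8−6)/6)² = 0.111
te_Task 5 = (7 + 4·9 + 11)/6 = 54/6 = 9; σ²_Task 5 = ((11−7)/6)² = 0.444
te_Task 6 = (1 + 4·4 + 19)/6 = 36/6 = 6; σ²_Task 6 = ((19−1)/6)² = 9.000
te_Task 7 = (2 + 4·6 + 10)/6 = 36/6 = 6; σ²_Task 7 = ((10−2)/6)² = 1.778
te_Task 8 = (6 + 4·7 + 8)/6 = 42/6 = 7; σ²_Task 8 = ((8−6)/6)² = 0.111
te_Task 9 = (4 + 4·8 + 12)/6 = 48/6 = 8; σ²_Task 9 = ((12−4)/6)² = 1.778
te_Task 10 = (1 + 4·3 + 5)/6 = 18/6 = 3; σ²_Task 10 = ((5−1)/6)² = 0.444

Forward pass:
ES_Task 1 = 0; EF_Task 1 = 6
ES_Task 2 = 6; EF_Task 2 = 6+4 = 10
ES_Task 3 = 6; EF_Task 3 = 6+10 = 16
ES_Task 4 = 6; EF_Task 4 = 6+7 = 13
ES_Task 5 = 6; EF_Task 5 = 6+9 = 15
ES_Task 6 = 15; EF_Task 6 = 15+6 = 21
ES_Task 7 = 10; EF_Task 7 = 10+6 = 16
ES_Task 8 = max(EF_Task 3=16, EF_Task 5=15) = 16; EF_Task 8 = 16+7 = 23
ES_Task 9 = 23; EF_Task 9 = 23+8 = 31
ES_Task 10 = max(EF_Task 2=10, EF_Task 4=13, EF_Task 6=21, EF_Task 7=16, EF_Task 9=31) = 31; EF_Task 10 = 31+3 = 34
Expected project duration μ = 34 days. Critical path: Task 1 → Task 3 → Task 8 → Task 9 → Task 10.

Variances on critical path: σ²_Task 1=0.111, σ²_Task 3=0.111, σ²_Task 8=0.111, σ²_Task 9=1.778, σ²_Task 10=0.444.
Largest is σ²_Task 9 = 1.778.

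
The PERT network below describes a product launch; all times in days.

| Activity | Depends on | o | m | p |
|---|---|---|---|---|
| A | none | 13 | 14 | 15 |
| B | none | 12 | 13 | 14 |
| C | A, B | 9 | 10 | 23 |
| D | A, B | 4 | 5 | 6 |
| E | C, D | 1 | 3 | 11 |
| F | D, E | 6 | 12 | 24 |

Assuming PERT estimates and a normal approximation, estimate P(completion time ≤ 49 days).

0.925

te_A = (13 + 4·14 + 15)/6 = 84/6 = 14; σ²_A = ((15−13)/6)² = 0.111
te_B = (12 + 4·13 + 14)/6 = 78/6 = 13; σ²_B = ((14−12)/6)² = 0.111
te_C = (9 + 4·10 + 23)/6 = 72/6 = 12; σ²_C = ((23−9)/6)² = 5.444
te_D = (4 + 4·5 + 6)/6 = 30/6 = 5; σ²_D = ((6−4)/6)² = 0.111
te_E = (1 + 4·3 + 11)/6 = 24/6 = 4; σ²_E = ((11−1)/6)² = 2.778
te_F = (6 + 4·12 + 24)/6 = 78/6 = 13; σ²_F = ((24−6)/6)² = 9.000

Forward pass:
ES_A = 0; EF_A = 14
ES_B = 0; EF_B = 13
ES_C = max(EF_A=14, EF_B=13) = 14; EF_C = 14+12 = 26
ES_D = max(EF_A=14, EF_B=13) = 14; EF_D = 14+5 = 19
ES_E = max(EF_C=26, EF_D=19) = 26; EF_E = 26+4 = 30
ES_F = max(EF_D=19, EF_E=30) = 30; EF_F = 30+13 = 43
Expected project duration μ = 43 days. Critical path: A → C → E → F.

Variance along critical path = 0.111 + 5.444 + 2.778 + 9.000 = 17.333; σ = √17.333 = 4.163 days.
Z = (49 − 43) / 4.163 = 1.441
P(T ≤ 49) = Φ(1.441) ≈ 0.925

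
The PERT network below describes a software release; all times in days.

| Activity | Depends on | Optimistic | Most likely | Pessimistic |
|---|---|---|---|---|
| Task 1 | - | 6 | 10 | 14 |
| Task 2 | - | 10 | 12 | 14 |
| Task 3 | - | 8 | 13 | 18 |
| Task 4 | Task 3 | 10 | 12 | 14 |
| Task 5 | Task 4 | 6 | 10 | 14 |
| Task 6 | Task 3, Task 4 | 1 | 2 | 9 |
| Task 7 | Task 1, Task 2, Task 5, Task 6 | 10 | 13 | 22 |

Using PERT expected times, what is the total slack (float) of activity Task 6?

7 days

te_Task 1 = (6 + 4·10 + 14)/6 = 60/6 = 10
te_Task 2 = (10 + 4·12 + 14)/6 = 72/6 = 12
te_Task 3 = (8 + 4·13 + 18)/6 = 78/6 = 13
te_Task 4 = (10 + 4·12 + 14)/6 = 72/6 = 12
te_Task 5 = (6 + 4·10 + 14)/6 = 60/6 = 10
te_Task 6 = (1 + 4·2 + 9)/6 = 18/6 = 3
te_Task 7 = (10 + 4·13 + 22)/6 = 84/6 = 14

Forward pass:
ES_Task 1 = 0; EF_Task 1 = 10
ES_Task 2 = 0; EF_Task 2 = 12
ES_Task 3 = 0; EF_Task 3 = 13
ES_Task 4 = 13; EF_Task 4 = 13+12 = 25
ES_Task 5 = 25; EF_Task 5 = 25+10 = 35
ES_Task 6 = max(EF_Task 3=13, EF_Task 4=25) = 25; EF_Task 6 = 25+3 = 28
ES_Task 7 = max(EF_Task 1=10, EF_Task 2=12, EF_Task 5=35, EF_Task 6=28) = 35; EF_Task 7 = 35+14 = 49
Expected project duration μ = 49 days. Critical path: Task 3 → Task 4 → Task 5 → Task 7.

Backward pass:
LF_Task 7 = 49; LS_Task 7 = 49−14 = 35
LF_Task 6 = LS_Task 7 = 35; LS_Task 6 = 35−3 = 32
LF_Task 5 = LS_Task 7 = 35; LS_Task 5 = 35−10 = 25
LF_Task 4 = min(LS_Task 5=25, LS_Task 6=32) = 25; LS_Task 4 = 25−12 = 13
LF_Task 3 = min(LS_Task 4=13, LS_Task 6=32) = 13; LS_Task 3 = 13−13 = 0
LF_Task 2 = LS_Task 7 = 35; LS_Task 2 = 35−12 = 23
LF_Task 1 = LS_Task 7 = 35; LS_Task 1 = 35−10 = 25
Slack_Task 6 = LS_Task 6 − ES_Task 6 = 32 − 25 = 7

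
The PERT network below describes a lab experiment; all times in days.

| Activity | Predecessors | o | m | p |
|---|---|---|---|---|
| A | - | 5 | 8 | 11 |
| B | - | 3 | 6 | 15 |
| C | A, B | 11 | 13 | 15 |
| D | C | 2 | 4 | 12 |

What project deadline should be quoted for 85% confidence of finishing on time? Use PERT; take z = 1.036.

28.1 days

te_A = (5 + 4·8 + 11)/6 = 48/6 = 8; σ²_A = ((11−5)/6)² = 1.000
te_B = (3 + 4·6 + 15)/6 = 42/6 = 7; σ²_B = ((15−3)/6)² = 4.000
te_C = (11 + 4·13 + 15)/6 = 78/6 = 13; σ²_C = ((15−11)/6)² = 0.444
te_D = (2 + 4·4 + 12)/6 = 30/6 = 5; σ²_D = ((12−2)/6)² = 2.778

Forward pass:
ES_A = 0; EF_A = 8
ES_B = 0; EF_B = 7
ES_C = max(EF_A=8, EF_B=7) = 8; EF_C = 8+13 = 21
ES_D = 21; EF_D = 21+5 = 26
Expected project duration μ = 26 days. Critical path: A → C → D.

Variance along critical path = 1.000 + 0.444 + 2.778 = 4.222; σ = 2.055 days.
D = μ + z·σ = 26 + 1.036·2.055 = 28.1 days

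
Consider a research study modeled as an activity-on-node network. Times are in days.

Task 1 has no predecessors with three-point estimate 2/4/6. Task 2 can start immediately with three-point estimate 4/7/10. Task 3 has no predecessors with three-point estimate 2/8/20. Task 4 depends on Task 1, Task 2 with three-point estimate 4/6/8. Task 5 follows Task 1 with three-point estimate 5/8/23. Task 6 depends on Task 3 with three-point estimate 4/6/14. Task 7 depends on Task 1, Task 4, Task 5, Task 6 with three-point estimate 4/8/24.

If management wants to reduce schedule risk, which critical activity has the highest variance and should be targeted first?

te_Task 1 = (2 + 4·4 + 6)/6 = 24/6 = 4; σ²_Task 1 = ((6−2)/6)² = 0.444
te_Task 2 = (4 + 4·7 + 10)/6 = 42/6 = 7; σ²_Task 2 = ((10−4)/6)² = 1.000
te_Task 3 = (2 + 4·8 + 20)/6 = 54/6 = 9; σ²_Task 3 = ((20−2)/6)² = 9.000
te_Task 4 = (4 + 4·6 + 8)/6 = 36/6 = 6; σ²_Task 4 = ((8−4)/6)² = 0.444
te_Task 5 = (5 + 4·8 + 23)/6 = 60/6 = 10; σ²_Task 5 = ((23−5)/6)² = 9.000
te_Task 6 = (4 + 4·6 + 14)/6 = 42/6 = 7; σ²_Task 6 = ((14−4)/6)² = 2.778
te_Task 7 = (4 + 4·8 + 24)/6 = 60/6 = 10; σ²_Task 7 = ((24−4)/6)² = 11.111

Forward pass:
ES_Task 1 = 0; EF_Task 1 = 4
ES_Task 2 = 0; EF_Task 2 = 7
ES_Task 3 = 0; EF_Task 3 = 9
ES_Task 4 = max(EF_Task 1=4, EF_Task 2=7) = 7; EF_Task 4 = 7+6 = 13
ES_Task 5 = 4; EF_Task 5 = 4+10 = 14
ES_Task 6 = 9; EF_Task 6 = 9+7 = 16
ES_Task 7 = max(EF_Task 1=4, EF_Task 4=13, EF_Task 5=14, EF_Task 6=16) = 16; EF_Task 7 = 16+10 = 26
Expected project duration μ = 26 days. Critical path: Task 3 → Task 6 → Task 7.

Variances on critical path: σ²_Task 3=9.000, σ²_Task 6=2.778, σ²_Task 7=11.111.
Largest is σ²_Task 7 = 11.111.

Task 7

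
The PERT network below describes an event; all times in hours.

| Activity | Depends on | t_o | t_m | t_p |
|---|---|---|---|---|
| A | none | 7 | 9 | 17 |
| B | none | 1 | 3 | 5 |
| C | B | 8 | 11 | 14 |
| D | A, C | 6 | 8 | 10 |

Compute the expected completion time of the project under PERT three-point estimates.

te_A = (7 + 4·9 + 17)/6 = 60/6 = 10
te_B = (1 + 4·3 + 5)/6 = 18/6 = 3
te_C = (8 + 4·11 + 14)/6 = 66/6 = 11
te_D = (6 + 4·8 + 10)/6 = 48/6 = 8

Forward pass:
ES_A = 0; EF_A = 10
ES_B = 0; EF_B = 3
ES_C = 3; EF_C = 3+11 = 14
ES_D = max(EF_A=10, EF_C=14) = 14; EF_D = 14+8 = 22
Expected project duration μ = 22 hours. Critical path: B → C → D.

22 hours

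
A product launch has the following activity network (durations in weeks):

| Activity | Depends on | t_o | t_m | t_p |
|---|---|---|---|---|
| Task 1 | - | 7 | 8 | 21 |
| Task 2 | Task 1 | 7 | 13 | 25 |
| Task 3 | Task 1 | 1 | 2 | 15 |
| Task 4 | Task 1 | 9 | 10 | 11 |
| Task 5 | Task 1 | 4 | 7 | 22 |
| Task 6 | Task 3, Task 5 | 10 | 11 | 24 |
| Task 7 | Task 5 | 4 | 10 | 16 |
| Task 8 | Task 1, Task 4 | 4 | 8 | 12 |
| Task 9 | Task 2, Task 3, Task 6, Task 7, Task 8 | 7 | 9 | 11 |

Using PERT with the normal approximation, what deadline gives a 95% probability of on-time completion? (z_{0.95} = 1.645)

te_Task 1 = (7 + 4·8 + 21)/6 = 60/6 = 10; σ²_Task 1 = ((21−7)/6)² = 5.444
te_Task 2 = (7 + 4·13 + 25)/6 = 84/6 = 14; σ²_Task 2 = ((25−7)/6)² = 9.000
te_Task 3 = (1 + 4·2 + 15)/6 = 24/6 = 4; σ²_Task 3 = ((15−1)/6)² = 5.444
te_Task 4 = (9 + 4·10 + 11)/6 = 60/6 = 10; σ²_Task 4 = ((11−9)/6)² = 0.111
te_Task 5 = (4 + 4·7 + 22)/6 = 54/6 = 9; σ²_Task 5 = ((22−4)/6)² = 9.000
te_Task 6 = (10 + 4·11 + 24)/6 = 78/6 = 13; σ²_Task 6 = ((24−10)/6)² = 5.444
te_Task 7 = (4 + 4·10 + 16)/6 = 60/6 = 10; σ²_Task 7 = ((16−4)/6)² = 4.000
te_Task 8 = (4 + 4·8 + 12)/6 = 48/6 = 8; σ²_Task 8 = ((12−4)/6)² = 1.778
te_Task 9 = (7 + 4·9 + 11)/6 = 54/6 = 9; σ²_Task 9 = ((11−7)/6)² = 0.444

Forward pass:
ES_Task 1 = 0; EF_Task 1 = 10
ES_Task 2 = 10; EF_Task 2 = 10+14 = 24
ES_Task 3 = 10; EF_Task 3 = 10+4 = 14
ES_Task 4 = 10; EF_Task 4 = 10+10 = 20
ES_Task 5 = 10; EF_Task 5 = 10+9 = 19
ES_Task 6 = max(EF_Task 3=14, EF_Task 5=19) = 19; EF_Task 6 = 19+13 = 32
ES_Task 7 = 19; EF_Task 7 = 19+10 = 29
ES_Task 8 = max(EF_Task 1=10, EF_Task 4=20) = 20; EF_Task 8 = 20+8 = 28
ES_Task 9 = max(EF_Task 2=24, EF_Task 3=14, EF_Task 6=32, EF_Task 7=29, EF_Task 8=28) = 32; EF_Task 9 = 32+9 = 41
Expected project duration μ = 41 weeks. Critical path: Task 1 → Task 5 → Task 6 → Task 9.

Variance along critical path = 5.444 + 9.000 + 5.444 + 0.444 = 20.333; σ = 4.509 weeks.
D = μ + z·σ = 41 + 1.645·4.509 = 48.4 weeks

48.4 weeks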